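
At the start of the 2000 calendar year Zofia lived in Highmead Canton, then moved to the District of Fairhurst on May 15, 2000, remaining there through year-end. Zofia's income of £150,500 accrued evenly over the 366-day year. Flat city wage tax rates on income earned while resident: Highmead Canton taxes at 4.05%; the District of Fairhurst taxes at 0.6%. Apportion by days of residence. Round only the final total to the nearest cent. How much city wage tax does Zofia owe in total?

£2,818.17

Highmead Canton, January 1 – May 14, 2000: 135 days → £150,500 × 4.05% × 135/366 = £2,248.2480
The District of Fairhurst, May 15 – December 31, 2000: 231 days → £150,500 × 0.6% × 231/366 = £569.9262
Total = £2,818.1742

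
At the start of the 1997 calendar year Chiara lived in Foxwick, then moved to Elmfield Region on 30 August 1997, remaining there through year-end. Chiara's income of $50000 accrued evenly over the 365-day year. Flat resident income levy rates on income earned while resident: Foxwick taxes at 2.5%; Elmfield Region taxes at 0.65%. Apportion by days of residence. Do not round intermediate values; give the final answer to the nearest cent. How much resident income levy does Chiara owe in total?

$935.75

Foxwick, 1 January – 29 August 1997: 241 days → $50000 × 2.5% × 241/365 = $825.3425
Elmfield Region, 30 August – 31 December 1997: 124 days → $50000 × 0.65% × 124/365 = $110.4110
Total = $935.7534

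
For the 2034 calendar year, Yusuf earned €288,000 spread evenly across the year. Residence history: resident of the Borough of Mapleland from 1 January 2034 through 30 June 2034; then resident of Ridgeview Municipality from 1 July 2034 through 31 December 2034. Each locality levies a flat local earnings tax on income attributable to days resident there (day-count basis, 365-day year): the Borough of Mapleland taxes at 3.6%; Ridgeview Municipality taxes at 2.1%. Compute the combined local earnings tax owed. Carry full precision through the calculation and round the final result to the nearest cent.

€8,190.25

The Borough of Mapleland, 1 January – 30 June 2034: 181 days → €288,000 × 3.6% × 181/365 = €5,141.3918
Ridgeview Municipality, 1 July – 31 December 2034: 184 days → €288,000 × 2.1% × 184/365 = €3,048.8548
Total = €8,190.2466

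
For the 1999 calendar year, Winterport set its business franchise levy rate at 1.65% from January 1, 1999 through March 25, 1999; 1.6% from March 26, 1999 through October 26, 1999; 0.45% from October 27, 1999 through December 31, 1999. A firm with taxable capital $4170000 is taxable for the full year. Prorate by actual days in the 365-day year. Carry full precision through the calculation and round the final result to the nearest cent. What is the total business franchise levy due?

$58528.52

January 1 – March 25, 1999: 84 days at 1.65% → $4170000 × 1.65% × 84/365 = $15834.5753
March 26 – October 26, 1999: 215 days at 1.6% → $4170000 × 1.6% × 215/365 = $39300.8219
October 27 – December 31, 1999: 66 days at 0.45% → $4170000 × 0.45% × 66/365 = $3393.1233
Total = $58528.5205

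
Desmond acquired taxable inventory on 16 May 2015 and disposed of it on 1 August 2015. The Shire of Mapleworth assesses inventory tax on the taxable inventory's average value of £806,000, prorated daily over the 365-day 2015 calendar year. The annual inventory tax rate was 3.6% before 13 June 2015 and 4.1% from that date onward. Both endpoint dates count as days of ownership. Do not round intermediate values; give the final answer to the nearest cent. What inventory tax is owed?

16 May – 12 June 2015: 28 days at 3.6% → £806,000 × 3.6% × 28/365 = £2,225.8849
13 June – 1 August 2015: 50 days at 4.1% → £806,000 × 4.1% × 50/365 = £4,526.8493
Total = £6,752.7342

£6,752.73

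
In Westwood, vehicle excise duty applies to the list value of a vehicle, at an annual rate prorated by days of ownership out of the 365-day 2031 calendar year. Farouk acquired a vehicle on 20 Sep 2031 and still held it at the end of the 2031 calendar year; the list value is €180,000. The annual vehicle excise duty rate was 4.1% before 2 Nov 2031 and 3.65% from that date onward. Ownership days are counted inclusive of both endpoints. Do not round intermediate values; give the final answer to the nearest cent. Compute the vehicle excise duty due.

€1,949.42

20 Sep – 1 Nov 2031: 43 days at 4.1% → €180,000 × 4.1% × 43/365 = €869.4247
2 Nov – 31 Dec 2031: 60 days at 3.65% → €180,000 × 3.65% × 60/365 = €1,080.0000
Total = €1,949.4247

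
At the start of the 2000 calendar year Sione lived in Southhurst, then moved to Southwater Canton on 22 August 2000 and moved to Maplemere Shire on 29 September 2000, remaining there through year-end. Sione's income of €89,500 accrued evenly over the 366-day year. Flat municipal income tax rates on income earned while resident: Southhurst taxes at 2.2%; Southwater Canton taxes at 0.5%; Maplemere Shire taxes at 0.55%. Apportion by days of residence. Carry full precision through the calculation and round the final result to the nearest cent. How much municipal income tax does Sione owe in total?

€1,431.76

Southhurst, 1 January – 21 August 2000: 234 days → €89,500 × 2.2% × 234/366 = €1,258.8689
Southwater Canton, 22 August – 28 September 2000: 38 days → €89,500 × 0.5% × 38/366 = €46.4617
Maplemere Shire, 29 September – 31 December 2000: 94 days → €89,500 × 0.55% × 94/366 = €126.4249
Total = €1,431.7555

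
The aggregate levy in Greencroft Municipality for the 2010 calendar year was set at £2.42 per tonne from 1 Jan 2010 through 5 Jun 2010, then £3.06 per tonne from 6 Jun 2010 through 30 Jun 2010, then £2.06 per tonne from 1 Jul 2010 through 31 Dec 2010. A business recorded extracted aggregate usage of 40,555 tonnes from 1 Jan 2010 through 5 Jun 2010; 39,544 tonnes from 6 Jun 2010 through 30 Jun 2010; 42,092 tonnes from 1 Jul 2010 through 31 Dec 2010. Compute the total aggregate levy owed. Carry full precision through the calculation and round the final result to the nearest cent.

£305,857.26

1 Jan – 5 Jun 2010: 40,555 tonnes at £2.42/tonne → £98,143.10
6 Jun – 30 Jun 2010: 39,544 tonnes at £3.06/tonne → £121,004.64
1 Jul – 31 Dec 2010: 42,092 tonnes at £2.06/tonne → £86,709.52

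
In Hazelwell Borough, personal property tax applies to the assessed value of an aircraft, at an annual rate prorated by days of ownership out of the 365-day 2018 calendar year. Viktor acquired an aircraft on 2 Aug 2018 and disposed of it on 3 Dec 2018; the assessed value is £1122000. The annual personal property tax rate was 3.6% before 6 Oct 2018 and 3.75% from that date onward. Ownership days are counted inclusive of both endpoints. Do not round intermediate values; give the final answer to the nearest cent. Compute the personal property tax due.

2 Aug – 5 Oct 2018: 65 days at 3.6% → £1122000 × 3.6% × 65/365 = £7193.0959
6 Oct – 3 Dec 2018: 59 days at 3.75% → £1122000 × 3.75% × 59/365 = £6801.1644
Total = £13994.2603

£13994.26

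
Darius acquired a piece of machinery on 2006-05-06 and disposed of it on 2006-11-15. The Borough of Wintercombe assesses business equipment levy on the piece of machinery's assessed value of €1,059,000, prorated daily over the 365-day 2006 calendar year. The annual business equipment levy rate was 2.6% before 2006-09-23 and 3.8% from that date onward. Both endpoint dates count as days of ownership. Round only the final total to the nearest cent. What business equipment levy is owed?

€16,514.60

2006-05-06 to 2006-09-22: 140 days at 2.6% → €1,059,000 × 2.6% × 140/365 = €10,560.9863
2006-09-23 to 2006-11-15: 54 days at 3.8% → €1,059,000 × 3.8% × 54/365 = €5,953.6110
Total = €16,514.5973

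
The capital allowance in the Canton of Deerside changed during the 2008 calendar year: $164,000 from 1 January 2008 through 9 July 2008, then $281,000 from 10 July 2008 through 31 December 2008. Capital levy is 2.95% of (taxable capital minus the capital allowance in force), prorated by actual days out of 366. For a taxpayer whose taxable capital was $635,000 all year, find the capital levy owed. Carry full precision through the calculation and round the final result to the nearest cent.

1 January – 9 July 2008: 191 days, exemption $164,000 → ($635,000 − $164,000) × 2.95% × 191/366 = $7,250.9549
10 July – 31 December 2008: 175 days, exemption $281,000 → ($635,000 − $281,000) × 2.95% × 175/366 = $4,993.2377
Total = $12,244.1926

$12,244.19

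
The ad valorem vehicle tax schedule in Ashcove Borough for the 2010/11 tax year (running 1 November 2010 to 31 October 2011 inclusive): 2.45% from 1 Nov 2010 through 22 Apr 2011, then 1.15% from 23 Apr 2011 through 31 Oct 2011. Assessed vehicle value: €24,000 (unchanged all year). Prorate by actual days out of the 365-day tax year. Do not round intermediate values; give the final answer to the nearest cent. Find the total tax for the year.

1 Nov 2010 – 22 Apr 2011: 173 days at 2.45% → €24,000 × 2.45% × 173/365 = €278.6959
23 Apr – 31 Oct 2011: 192 days at 1.15% → €24,000 × 1.15% × 192/365 = €145.1836
Total = €423.8795

€423.88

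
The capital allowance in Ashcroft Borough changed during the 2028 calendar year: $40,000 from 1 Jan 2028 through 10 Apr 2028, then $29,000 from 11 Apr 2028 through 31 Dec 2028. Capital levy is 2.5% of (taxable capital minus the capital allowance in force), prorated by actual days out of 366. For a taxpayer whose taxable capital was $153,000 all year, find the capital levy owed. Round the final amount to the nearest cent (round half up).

1 Jan – 10 Apr 2028: 101 days, exemption $40,000 → ($153,000 − $40,000) × 2.5% × 101/366 = $779.5765
11 Apr – 31 Dec 2028: 265 days, exemption $29,000 → ($153,000 − $29,000) × 2.5% × 265/366 = $2,244.5355
Total = $3,024.1120

$3,024.11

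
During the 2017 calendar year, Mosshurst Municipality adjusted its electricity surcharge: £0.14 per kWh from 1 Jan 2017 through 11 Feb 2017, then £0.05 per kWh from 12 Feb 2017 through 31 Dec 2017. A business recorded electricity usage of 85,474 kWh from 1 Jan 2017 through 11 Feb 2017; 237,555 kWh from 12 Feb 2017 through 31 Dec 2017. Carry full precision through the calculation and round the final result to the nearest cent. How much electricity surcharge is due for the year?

£23,844.11

1 Jan – 11 Feb 2017: 85,474 kWh at £0.14/kWh → £11,966.36
12 Feb – 31 Dec 2017: 237,555 kWh at £0.05/kWh → £11,877.75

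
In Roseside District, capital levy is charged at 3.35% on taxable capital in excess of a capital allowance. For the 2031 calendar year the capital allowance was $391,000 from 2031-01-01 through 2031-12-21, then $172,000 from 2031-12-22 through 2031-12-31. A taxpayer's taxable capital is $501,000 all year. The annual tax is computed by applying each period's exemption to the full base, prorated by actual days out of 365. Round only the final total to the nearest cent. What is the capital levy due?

2031-01-01 to 2031-12-21: 355 days, exemption $391,000 → ($501,000 − $391,000) × 3.35% × 355/365 = $3,584.0411
2031-12-22 to 2031-12-31: 10 days, exemption $172,000 → ($501,000 − $172,000) × 3.35% × 10/365 = $301.9589
Total = $3,886.0000

$3,886.00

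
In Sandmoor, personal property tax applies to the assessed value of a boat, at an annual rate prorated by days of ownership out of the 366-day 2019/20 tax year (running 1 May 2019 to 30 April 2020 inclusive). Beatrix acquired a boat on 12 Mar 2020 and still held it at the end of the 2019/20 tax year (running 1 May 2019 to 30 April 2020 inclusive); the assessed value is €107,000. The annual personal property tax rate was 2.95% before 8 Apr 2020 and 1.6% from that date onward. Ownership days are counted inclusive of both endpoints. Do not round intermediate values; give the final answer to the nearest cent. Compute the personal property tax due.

12 Mar – 7 Apr 2020: 27 days at 2.95% → €107,000 × 2.95% × 27/366 = €232.8566
8 Apr – 30 Apr 2020: 23 days at 1.6% → €107,000 × 1.6% × 23/366 = €107.5847
Total = €340.4413

€340.44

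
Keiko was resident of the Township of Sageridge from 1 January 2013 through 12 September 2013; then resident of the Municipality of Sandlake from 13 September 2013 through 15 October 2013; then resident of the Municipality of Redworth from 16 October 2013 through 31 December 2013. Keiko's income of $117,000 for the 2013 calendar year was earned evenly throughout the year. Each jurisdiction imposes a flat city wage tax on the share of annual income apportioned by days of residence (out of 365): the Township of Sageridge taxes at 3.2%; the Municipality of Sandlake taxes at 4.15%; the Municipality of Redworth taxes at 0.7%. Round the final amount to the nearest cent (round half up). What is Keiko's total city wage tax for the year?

The Township of Sageridge, 1 January – 12 September 2013: 255 days → $117,000 × 3.2% × 255/365 = $2,615.6712
The Municipality of Sandlake, 13 September – 15 October 2013: 33 days → $117,000 × 4.15% × 33/365 = $438.9904
The Municipality of Redworth, 16 October – 31 December 2013: 77 days → $117,000 × 0.7% × 77/365 = $172.7753
Total = $3,227.4370

$3,227.44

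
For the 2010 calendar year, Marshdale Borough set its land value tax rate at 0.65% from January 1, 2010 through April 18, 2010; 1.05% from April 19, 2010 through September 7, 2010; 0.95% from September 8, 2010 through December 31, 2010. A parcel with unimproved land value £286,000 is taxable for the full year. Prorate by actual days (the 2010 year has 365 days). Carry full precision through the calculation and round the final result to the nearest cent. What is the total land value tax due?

January 1 – April 18, 2010: 108 days at 0.65% → £286,000 × 0.65% × 108/365 = £550.0603
April 19 – September 7, 2010: 142 days at 1.05% → £286,000 × 1.05% × 142/365 = £1,168.2904
September 8 – December 31, 2010: 115 days at 0.95% → £286,000 × 0.95% × 115/365 = £856.0411
Total = £2,574.3918

£2,574.39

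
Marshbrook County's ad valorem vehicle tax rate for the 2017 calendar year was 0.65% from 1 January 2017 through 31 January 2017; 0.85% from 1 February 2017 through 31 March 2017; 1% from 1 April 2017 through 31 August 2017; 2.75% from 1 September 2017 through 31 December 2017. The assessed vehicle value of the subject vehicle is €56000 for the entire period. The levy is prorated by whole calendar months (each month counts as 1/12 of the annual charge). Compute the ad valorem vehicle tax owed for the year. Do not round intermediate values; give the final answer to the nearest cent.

1 January – 31 January 2017: 1 month at 0.65% → €56000 × 0.65% × 1/12 = €30.3333
1 February – 31 March 2017: 2 months at 0.85% → €56000 × 0.85% × 2/12 = €79.3333
1 April – 31 August 2017: 5 months at 1% → €56000 × 1% × 5/12 = €233.3333
1 September – 31 December 2017: 4 months at 2.75% → €56000 × 2.75% × 4/12 = €513.3333
Total = €856.3333

€856.33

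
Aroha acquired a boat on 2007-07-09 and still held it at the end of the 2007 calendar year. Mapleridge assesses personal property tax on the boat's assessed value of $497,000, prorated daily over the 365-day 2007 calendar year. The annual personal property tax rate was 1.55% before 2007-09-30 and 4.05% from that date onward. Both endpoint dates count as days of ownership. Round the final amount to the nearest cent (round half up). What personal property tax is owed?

2007-07-09 to 2007-09-29: 83 days at 1.55% → $497,000 × 1.55% × 83/365 = $1,751.7548
2007-09-30 to 2007-12-31: 93 days at 4.05% → $497,000 × 4.05% × 93/365 = $5,128.6315
Total = $6,880.3863

$6,880.39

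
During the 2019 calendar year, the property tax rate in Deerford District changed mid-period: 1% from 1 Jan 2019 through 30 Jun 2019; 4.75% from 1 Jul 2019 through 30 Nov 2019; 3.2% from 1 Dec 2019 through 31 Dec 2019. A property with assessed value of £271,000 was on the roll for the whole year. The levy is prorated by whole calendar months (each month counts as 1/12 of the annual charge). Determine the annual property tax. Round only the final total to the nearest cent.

1 Jan – 30 Jun 2019: 6 months at 1% → £271,000 × 1% × 6/12 = £1,355.0000
1 Jul – 30 Nov 2019: 5 months at 4.75% → £271,000 × 4.75% × 5/12 = £5,363.5417
1 Dec – 31 Dec 2019: 1 month at 3.2% → £271,000 × 3.2% × 1/12 = £722.6667
Total = £7,441.2083

£7,441.21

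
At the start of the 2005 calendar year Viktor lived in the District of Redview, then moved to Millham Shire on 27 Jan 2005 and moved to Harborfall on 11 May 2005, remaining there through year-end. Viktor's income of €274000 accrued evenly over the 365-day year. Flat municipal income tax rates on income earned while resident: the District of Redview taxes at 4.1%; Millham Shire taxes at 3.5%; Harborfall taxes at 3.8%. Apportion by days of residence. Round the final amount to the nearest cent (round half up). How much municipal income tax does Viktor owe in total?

€10236.34

The District of Redview, 1 Jan – 26 Jan 2005: 26 days → €274000 × 4.1% × 26/365 = €800.2301
Millham Shire, 27 Jan – 10 May 2005: 104 days → €274000 × 3.5% × 104/365 = €2732.4932
Harborfall, 11 May – 31 Dec 2005: 235 days → €274000 × 3.8% × 235/365 = €6703.6164
Total = €10236.3397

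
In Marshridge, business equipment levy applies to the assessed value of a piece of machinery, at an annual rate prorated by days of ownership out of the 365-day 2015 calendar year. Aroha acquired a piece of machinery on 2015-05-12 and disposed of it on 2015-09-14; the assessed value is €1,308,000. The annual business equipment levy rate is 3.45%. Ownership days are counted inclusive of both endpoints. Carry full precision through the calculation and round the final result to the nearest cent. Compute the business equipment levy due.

€15,577.74

Days held (2015-05-12 to 2015-09-14): 126 out of 365
Tax = €1,308,000 × 3.45% × 126/365 = €15,577.7425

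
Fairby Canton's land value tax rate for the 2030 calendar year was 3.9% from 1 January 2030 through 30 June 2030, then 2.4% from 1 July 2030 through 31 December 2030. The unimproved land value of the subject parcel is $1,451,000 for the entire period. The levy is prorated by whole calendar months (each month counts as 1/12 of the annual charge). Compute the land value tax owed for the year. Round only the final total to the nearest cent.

1 January – 30 June 2030: 6 months at 3.9% → $1,451,000 × 3.9% × 6/12 = $28,294.5000
1 July – 31 December 2030: 6 months at 2.4% → $1,451,000 × 2.4% × 6/12 = $17,412.0000
Total = $45,706.5000

$45,706.50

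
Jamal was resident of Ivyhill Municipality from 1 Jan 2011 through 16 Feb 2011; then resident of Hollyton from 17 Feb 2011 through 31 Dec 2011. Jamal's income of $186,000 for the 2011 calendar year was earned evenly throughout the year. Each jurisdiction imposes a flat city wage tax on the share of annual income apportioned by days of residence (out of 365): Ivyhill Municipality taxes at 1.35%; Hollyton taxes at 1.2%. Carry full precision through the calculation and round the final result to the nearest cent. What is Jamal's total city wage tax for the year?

$2,267.93

Ivyhill Municipality, 1 Jan – 16 Feb 2011: 47 days → $186,000 × 1.35% × 47/365 = $323.3342
Hollyton, 17 Feb – 31 Dec 2011: 318 days → $186,000 × 1.2% × 318/365 = $1,944.5918
Total = $2,267.9260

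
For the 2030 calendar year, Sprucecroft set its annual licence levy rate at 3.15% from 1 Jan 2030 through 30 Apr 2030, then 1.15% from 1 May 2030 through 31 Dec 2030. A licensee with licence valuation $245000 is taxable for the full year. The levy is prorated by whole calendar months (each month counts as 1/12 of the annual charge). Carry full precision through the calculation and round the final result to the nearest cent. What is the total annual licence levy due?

1 Jan – 30 Apr 2030: 4 months at 3.15% → $245000 × 3.15% × 4/12 = $2572.5000
1 May – 31 Dec 2030: 8 months at 1.15% → $245000 × 1.15% × 8/12 = $1878.3333
Total = $4450.8333

$4450.83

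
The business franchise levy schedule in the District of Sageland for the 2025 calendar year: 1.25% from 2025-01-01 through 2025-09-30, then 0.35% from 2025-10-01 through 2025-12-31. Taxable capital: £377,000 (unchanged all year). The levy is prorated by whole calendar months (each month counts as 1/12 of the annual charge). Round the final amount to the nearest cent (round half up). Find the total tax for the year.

£3,864.25

2025-01-01 to 2025-09-30: 9 months at 1.25% → £377,000 × 1.25% × 9/12 = £3,534.3750
2025-10-01 to 2025-12-31: 3 months at 0.35% → £377,000 × 0.35% × 3/12 = £329.8750
Total = £3,864.2500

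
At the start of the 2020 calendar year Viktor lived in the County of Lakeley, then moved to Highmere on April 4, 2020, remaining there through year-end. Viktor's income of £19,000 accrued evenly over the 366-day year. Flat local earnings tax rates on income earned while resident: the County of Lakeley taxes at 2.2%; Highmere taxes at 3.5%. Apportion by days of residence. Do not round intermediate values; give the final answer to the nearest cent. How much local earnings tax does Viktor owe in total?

The County of Lakeley, January 1 – April 3, 2020: 94 days → £19,000 × 2.2% × 94/366 = £107.3552
Highmere, April 4 – December 31, 2020: 272 days → £19,000 × 3.5% × 272/366 = £494.2077
Total = £601.5628

£601.56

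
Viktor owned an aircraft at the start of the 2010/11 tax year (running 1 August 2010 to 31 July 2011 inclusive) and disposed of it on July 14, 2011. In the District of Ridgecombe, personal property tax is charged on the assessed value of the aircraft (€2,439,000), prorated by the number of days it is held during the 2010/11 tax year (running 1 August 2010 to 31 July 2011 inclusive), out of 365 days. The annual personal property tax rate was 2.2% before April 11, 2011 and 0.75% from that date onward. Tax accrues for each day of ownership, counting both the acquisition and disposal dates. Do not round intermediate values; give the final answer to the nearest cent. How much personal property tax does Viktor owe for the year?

€41,954.14

August 1, 2010 – April 10, 2011: 253 days at 2.2% → €2,439,000 × 2.2% × 253/365 = €37,193.0795
April 11 – July 14, 2011: 95 days at 0.75% → €2,439,000 × 0.75% × 95/365 = €4,761.0616
Total = €41,954.1411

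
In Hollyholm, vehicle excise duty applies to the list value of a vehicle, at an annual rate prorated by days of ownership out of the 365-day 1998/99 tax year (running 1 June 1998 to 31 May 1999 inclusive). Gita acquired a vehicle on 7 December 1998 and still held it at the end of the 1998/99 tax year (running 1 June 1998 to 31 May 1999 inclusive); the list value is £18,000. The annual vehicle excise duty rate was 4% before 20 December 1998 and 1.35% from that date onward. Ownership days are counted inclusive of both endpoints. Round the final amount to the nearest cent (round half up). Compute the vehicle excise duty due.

7 December – 19 December 1998: 13 days at 4% → £18,000 × 4% × 13/365 = £25.6438
20 December 1998 – 31 May 1999: 163 days at 1.35% → £18,000 × 1.35% × 163/365 = £108.5178
Total = £134.1616

£134.16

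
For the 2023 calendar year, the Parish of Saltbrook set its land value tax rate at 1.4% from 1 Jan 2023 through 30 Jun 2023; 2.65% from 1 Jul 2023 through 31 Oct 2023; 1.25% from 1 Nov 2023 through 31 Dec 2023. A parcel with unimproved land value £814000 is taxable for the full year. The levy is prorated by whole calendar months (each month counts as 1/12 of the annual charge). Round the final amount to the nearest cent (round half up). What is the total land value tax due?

1 Jan – 30 Jun 2023: 6 months at 1.4% → £814000 × 1.4% × 6/12 = £5698.0000
1 Jul – 31 Oct 2023: 4 months at 2.65% → £814000 × 2.65% × 4/12 = £7190.3333
1 Nov – 31 Dec 2023: 2 months at 1.25% → £814000 × 1.25% × 2/12 = £1695.8333
Total = £14584.1667

£14584.17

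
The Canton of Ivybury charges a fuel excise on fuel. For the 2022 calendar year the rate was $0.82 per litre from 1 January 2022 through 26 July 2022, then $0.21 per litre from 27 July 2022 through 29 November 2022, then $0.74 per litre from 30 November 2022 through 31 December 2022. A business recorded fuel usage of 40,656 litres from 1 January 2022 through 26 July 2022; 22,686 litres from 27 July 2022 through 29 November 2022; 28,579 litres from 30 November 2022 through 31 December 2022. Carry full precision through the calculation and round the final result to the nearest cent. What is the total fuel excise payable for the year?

$59250.44

1 January – 26 July 2022: 40,656 litres at $0.82/litre → $33337.92
27 July – 29 November 2022: 22,686 litres at $0.21/litre → $4764.06
30 November – 31 December 2022: 28,579 litres at $0.74/litre → $21148.46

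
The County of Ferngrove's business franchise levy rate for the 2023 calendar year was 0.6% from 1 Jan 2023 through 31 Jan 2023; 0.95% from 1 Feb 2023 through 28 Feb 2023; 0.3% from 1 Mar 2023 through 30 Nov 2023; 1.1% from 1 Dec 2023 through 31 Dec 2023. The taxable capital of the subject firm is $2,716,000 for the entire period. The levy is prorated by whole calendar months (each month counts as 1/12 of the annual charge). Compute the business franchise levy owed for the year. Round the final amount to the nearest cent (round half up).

1 Jan – 31 Jan 2023: 1 month at 0.6% → $2,716,000 × 0.6% × 1/12 = $1,358.0000
1 Feb – 28 Feb 2023: 1 month at 0.95% → $2,716,000 × 0.95% × 1/12 = $2,150.1667
1 Mar – 30 Nov 2023: 9 months at 0.3% → $2,716,000 × 0.3% × 9/12 = $6,111.0000
1 Dec – 31 Dec 2023: 1 month at 1.1% → $2,716,000 × 1.1% × 1/12 = $2,489.6667
Total = $12,108.8333

$12,108.83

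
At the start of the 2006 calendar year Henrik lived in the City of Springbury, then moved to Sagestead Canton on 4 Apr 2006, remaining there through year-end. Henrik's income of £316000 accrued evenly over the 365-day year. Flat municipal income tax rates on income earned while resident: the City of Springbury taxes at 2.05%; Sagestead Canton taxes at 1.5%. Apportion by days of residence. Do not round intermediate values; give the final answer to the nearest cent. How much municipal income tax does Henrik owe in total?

£5182.83

The City of Springbury, 1 Jan – 3 Apr 2006: 93 days → £316000 × 2.05% × 93/365 = £1650.5589
Sagestead Canton, 4 Apr – 31 Dec 2006: 272 days → £316000 × 1.5% × 272/365 = £3532.2740
Total = £5182.8329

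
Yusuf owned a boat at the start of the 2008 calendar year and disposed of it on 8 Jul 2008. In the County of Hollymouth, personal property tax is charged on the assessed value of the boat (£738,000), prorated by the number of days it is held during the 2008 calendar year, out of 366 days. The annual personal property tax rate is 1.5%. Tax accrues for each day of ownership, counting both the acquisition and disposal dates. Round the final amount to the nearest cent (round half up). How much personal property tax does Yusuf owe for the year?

Days held (1 Jan – 8 Jul 2008): 190 out of 366
Tax = £738,000 × 1.5% × 190/366 = £5,746.7213

£5,746.72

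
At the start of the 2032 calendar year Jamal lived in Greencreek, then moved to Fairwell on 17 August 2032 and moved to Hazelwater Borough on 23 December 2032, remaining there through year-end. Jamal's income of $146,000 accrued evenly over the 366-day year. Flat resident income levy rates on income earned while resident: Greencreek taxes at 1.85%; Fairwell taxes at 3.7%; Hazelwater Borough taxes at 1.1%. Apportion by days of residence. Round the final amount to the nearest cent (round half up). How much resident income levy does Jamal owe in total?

$3,618.69

Greencreek, 1 January – 16 August 2032: 229 days → $146,000 × 1.85% × 229/366 = $1,689.9699
Fairwell, 17 August – 22 December 2032: 128 days → $146,000 × 3.7% × 128/366 = $1,889.2240
Hazelwater Borough, 23 December – 31 December 2032: 9 days → $146,000 × 1.1% × 9/366 = $39.4918
Total = $3,618.6858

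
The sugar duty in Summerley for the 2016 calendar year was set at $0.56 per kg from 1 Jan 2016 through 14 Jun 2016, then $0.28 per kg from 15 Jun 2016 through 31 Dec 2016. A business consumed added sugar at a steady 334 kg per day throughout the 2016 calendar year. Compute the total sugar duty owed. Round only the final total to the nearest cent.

1 Jan – 14 Jun 2016: 166 days × 334 kg/day = 55,444 kg at $0.56/kg → $31048.64
15 Jun – 31 Dec 2016: 200 days × 334 kg/day = 66,800 kg at $0.28/kg → $18704.00

$49752.64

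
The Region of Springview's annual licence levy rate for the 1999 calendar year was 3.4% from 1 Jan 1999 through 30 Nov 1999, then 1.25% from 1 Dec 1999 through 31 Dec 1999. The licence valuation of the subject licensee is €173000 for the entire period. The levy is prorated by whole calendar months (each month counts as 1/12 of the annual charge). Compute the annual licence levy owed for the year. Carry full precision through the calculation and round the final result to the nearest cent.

1 Jan – 30 Nov 1999: 11 months at 3.4% → €173000 × 3.4% × 11/12 = €5391.8333
1 Dec – 31 Dec 1999: 1 month at 1.25% → €173000 × 1.25% × 1/12 = €180.2083
Total = €5572.0417

€5572.04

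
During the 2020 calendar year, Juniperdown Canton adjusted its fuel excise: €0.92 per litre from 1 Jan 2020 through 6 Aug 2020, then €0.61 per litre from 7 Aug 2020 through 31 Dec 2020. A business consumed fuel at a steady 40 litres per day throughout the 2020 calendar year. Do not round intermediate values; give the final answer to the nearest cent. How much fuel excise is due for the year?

1 Jan – 6 Aug 2020: 219 days × 40 litres/day = 8,760 litres at €0.92/litre → €8,059.20
7 Aug – 31 Dec 2020: 147 days × 40 litres/day = 5,880 litres at €0.61/litre → €3,586.80

€11,646.00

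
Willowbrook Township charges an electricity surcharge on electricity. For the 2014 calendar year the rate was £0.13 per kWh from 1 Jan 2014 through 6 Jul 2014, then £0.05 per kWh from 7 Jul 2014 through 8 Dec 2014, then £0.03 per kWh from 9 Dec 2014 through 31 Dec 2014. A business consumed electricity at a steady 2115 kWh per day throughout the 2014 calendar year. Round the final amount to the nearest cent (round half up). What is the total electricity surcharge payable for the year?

1 Jan – 6 Jul 2014: 187 days × 2115 kWh/day = 395,505 kWh at £0.13/kWh → £51,415.65
7 Jul – 8 Dec 2014: 155 days × 2115 kWh/day = 327,825 kWh at £0.05/kWh → £16,391.25
9 Dec – 31 Dec 2014: 23 days × 2115 kWh/day = 48,645 kWh at £0.03/kWh → £1,459.35

£69,266.25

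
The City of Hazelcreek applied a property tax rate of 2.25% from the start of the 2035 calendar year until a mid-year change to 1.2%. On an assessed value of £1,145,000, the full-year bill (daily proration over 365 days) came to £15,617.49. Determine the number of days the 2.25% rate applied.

57 days

Let d = days at the first rate; then 365 − d days at the second rate.
£1,145,000 × [2.25%·d + 1.2%·(365−d)] / 365 = £15,617.49
Solving gives d = 57, so the new rate took effect on 27 Feb 2035.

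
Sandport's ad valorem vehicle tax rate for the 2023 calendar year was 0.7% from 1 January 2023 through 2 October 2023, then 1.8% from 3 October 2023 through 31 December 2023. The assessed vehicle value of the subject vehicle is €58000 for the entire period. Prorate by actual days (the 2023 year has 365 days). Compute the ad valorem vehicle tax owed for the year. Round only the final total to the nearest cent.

€563.32

1 January – 2 October 2023: 275 days at 0.7% → €58000 × 0.7% × 275/365 = €305.8904
3 October – 31 December 2023: 90 days at 1.8% → €58000 × 1.8% × 90/365 = €257.4247
Total = €563.3151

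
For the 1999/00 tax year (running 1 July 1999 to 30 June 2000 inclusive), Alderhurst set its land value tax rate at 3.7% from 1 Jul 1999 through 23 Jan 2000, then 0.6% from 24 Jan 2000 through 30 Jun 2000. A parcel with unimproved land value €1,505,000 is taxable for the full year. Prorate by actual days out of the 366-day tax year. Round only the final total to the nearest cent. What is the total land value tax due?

1 Jul 1999 – 23 Jan 2000: 207 days at 3.7% → €1,505,000 × 3.7% × 207/366 = €31,493.9754
24 Jan – 30 Jun 2000: 159 days at 0.6% → €1,505,000 × 0.6% × 159/366 = €3,922.8689
Total = €35,416.8443

€35,416.84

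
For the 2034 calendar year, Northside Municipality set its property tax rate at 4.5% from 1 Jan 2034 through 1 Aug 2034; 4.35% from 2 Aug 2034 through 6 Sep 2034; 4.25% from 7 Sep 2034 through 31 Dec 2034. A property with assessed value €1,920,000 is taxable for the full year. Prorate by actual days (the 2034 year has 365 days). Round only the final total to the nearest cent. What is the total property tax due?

€84,590.47

1 Jan – 1 Aug 2034: 213 days at 4.5% → €1,920,000 × 4.5% × 213/365 = €50,419.7260
2 Aug – 6 Sep 2034: 36 days at 4.35% → €1,920,000 × 4.35% × 36/365 = €8,237.5890
7 Sep – 31 Dec 2034: 116 days at 4.25% → €1,920,000 × 4.25% × 116/365 = €25,933.1507
Total = €84,590.4658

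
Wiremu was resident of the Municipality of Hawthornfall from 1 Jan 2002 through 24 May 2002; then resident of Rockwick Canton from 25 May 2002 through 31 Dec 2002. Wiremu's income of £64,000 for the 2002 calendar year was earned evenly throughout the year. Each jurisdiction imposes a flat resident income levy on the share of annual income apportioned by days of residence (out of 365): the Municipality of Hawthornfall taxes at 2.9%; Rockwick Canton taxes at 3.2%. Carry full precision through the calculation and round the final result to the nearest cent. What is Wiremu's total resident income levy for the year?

£1,972.25

The Municipality of Hawthornfall, 1 Jan – 24 May 2002: 144 days → £64,000 × 2.9% × 144/365 = £732.2301
Rockwick Canton, 25 May – 31 Dec 2002: 221 days → £64,000 × 3.2% × 221/365 = £1,240.0219
Total = £1,972.2521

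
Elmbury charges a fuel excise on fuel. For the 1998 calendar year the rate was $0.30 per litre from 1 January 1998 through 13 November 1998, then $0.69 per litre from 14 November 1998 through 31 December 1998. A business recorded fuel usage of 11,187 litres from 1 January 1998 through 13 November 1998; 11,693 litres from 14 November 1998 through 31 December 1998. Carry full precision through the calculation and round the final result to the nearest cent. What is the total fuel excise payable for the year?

1 January – 13 November 1998: 11,187 litres at $0.30/litre → $3356.10
14 November – 31 December 1998: 11,693 litres at $0.69/litre → $8068.17

$11424.27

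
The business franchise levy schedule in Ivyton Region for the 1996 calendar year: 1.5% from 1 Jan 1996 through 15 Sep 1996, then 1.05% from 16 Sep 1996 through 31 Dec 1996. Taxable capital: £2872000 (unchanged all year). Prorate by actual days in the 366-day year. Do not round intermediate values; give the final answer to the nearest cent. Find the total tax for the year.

1 Jan – 15 Sep 1996: 259 days at 1.5% → £2872000 × 1.5% × 259/366 = £30485.5738
16 Sep – 31 Dec 1996: 107 days at 1.05% → £2872000 × 1.05% × 107/366 = £8816.0984
Total = £39301.6721

£39301.67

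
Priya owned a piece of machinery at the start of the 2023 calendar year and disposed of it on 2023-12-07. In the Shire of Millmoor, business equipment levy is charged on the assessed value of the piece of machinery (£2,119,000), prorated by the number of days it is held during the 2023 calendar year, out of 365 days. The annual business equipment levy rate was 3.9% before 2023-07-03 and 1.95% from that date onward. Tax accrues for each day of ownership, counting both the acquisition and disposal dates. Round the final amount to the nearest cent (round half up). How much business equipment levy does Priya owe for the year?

£59,320.39

2023-01-01 to 2023-07-02: 183 days at 3.9% → £2,119,000 × 3.9% × 183/365 = £41,433.7068
2023-07-03 to 2023-12-07: 158 days at 1.95% → £2,119,000 × 1.95% × 158/365 = £17,886.6822
Total = £59,320.3890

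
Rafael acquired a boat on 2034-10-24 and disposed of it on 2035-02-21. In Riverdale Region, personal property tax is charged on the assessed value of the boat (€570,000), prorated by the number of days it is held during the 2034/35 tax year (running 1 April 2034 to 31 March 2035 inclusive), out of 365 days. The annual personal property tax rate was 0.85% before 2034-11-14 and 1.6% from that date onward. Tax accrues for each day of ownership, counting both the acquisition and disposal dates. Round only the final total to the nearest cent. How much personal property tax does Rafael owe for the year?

2034-10-24 to 2034-11-13: 21 days at 0.85% → €570,000 × 0.85% × 21/365 = €278.7534
2034-11-14 to 2035-02-21: 100 days at 1.6% → €570,000 × 1.6% × 100/365 = €2,498.6301
Total = €2,777.3836

€2,777.38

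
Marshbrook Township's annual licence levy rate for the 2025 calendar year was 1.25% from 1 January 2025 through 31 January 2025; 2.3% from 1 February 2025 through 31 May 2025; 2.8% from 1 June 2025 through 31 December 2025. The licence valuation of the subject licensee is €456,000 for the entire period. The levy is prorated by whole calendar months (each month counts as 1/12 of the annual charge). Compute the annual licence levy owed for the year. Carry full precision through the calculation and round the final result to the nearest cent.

1 January – 31 January 2025: 1 month at 1.25% → €456,000 × 1.25% × 1/12 = €475.0000
1 February – 31 May 2025: 4 months at 2.3% → €456,000 × 2.3% × 4/12 = €3,496.0000
1 June – 31 December 2025: 7 months at 2.8% → €456,000 × 2.8% × 7/12 = €7,448.0000
Total = €11,419.0000

€11,419.00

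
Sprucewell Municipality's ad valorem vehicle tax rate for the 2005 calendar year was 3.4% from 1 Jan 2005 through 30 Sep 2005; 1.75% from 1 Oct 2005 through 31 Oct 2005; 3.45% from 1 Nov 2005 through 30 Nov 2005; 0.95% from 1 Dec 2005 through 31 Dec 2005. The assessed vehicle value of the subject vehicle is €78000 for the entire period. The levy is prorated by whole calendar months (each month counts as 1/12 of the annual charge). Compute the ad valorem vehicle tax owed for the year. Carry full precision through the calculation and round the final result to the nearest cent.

€2388.75

1 Jan – 30 Sep 2005: 9 months at 3.4% → €78000 × 3.4% × 9/12 = €1989.0000
1 Oct – 31 Oct 2005: 1 month at 1.75% → €78000 × 1.75% × 1/12 = €113.7500
1 Nov – 30 Nov 2005: 1 month at 3.45% → €78000 × 3.45% × 1/12 = €224.2500
1 Dec – 31 Dec 2005: 1 month at 0.95% → €78000 × 0.95% × 1/12 = €61.7500
Total = €2388.7500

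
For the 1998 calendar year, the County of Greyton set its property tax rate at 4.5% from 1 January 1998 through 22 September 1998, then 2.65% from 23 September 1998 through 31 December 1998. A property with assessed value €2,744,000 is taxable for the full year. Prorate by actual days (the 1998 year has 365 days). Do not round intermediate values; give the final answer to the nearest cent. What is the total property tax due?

€109,572.05

1 January – 22 September 1998: 265 days at 4.5% → €2,744,000 × 4.5% × 265/365 = €89,649.8630
23 September – 31 December 1998: 100 days at 2.65% → €2,744,000 × 2.65% × 100/365 = €19,922.1918
Total = €109,572.0548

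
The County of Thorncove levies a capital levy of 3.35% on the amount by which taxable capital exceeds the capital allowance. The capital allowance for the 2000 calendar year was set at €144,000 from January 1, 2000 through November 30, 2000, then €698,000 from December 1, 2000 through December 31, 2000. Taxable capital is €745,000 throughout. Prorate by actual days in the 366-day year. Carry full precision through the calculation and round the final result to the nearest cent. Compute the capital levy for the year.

January 1 – November 30, 2000: 335 days, exemption €144,000 → (€745,000 − €144,000) × 3.35% × 335/366 = €18,428.2036
December 1 – December 31, 2000: 31 days, exemption €698,000 → (€745,000 − €698,000) × 3.35% × 31/366 = €133.3593
Total = €18,561.5628

€18,561.56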